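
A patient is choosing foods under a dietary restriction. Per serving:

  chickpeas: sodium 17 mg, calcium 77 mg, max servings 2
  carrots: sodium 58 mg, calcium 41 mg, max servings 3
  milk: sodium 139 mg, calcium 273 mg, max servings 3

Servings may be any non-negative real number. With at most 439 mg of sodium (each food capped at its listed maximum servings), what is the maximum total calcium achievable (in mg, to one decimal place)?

Calcium per mg sodium: chickpeas 4.529, milk 1.964, carrots 0.7069.
Take 2 servings of chickpeas: uses 34 mg sodium, +154.0 mg calcium (running total 154.0 mg).
Take 2.914 servings of milk: uses 405 mg sodium, +795.4 mg calcium (running total 949.4 mg).
Filling greedily by calcium-per-mg sodium is optimal for one linear limit, giving 949.4 mg.

949.4 mg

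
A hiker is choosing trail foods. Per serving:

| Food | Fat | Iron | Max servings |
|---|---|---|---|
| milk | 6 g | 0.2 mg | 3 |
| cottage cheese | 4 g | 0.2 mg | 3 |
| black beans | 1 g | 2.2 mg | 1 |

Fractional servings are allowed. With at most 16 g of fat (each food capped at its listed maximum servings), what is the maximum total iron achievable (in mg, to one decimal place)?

Iron per g fat: black beans 2.2, cottage cheese 0.05, milk 0.03333.
Take 1 serving of black beans: uses 1 g fat, +2.2 mg iron (running total 2.2 mg).
Take 3 servings of cottage cheese: uses 12 g fat, +0.6 mg iron (running total 2.8 mg).
Take 0.5 servings of milk: uses 3 g fat, +0.1 mg iron (running total 2.9 mg).
Filling greedily by iron-per-g fat is optimal for one linear limit, giving 2.9 mg.

2.9 mg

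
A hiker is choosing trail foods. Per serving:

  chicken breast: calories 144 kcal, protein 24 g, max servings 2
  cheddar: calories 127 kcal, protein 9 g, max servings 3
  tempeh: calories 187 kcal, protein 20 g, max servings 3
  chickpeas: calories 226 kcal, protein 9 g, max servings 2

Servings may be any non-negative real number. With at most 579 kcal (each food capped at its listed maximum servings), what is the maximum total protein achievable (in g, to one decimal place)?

Protein per kcal: chicken breast 0.1667, tempeh 0.107, cheddar 0.07087, chickpeas 0.03982.
Take 2 servings of chicken breast: uses 288 kcal, +48.0 g protein (running total 48.0 g).
Take 1.556 servings of tempeh: uses 291 kcal, +31.1 g protein (running total 79.1 g).
Filling greedily by protein-per-kcal is optimal for one linear limit, giving 79.1 g.

79.1 g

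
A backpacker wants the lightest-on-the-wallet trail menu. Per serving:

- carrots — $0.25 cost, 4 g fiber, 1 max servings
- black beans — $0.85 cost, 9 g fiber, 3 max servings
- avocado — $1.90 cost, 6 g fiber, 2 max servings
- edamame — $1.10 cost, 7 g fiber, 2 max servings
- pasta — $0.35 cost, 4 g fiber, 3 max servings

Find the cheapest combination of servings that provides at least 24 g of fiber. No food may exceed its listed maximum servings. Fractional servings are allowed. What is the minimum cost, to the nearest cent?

Cost per g of fiber: carrots $0.0625, pasta $0.0875, black beans $0.0944, edamame $0.1571, avocado $0.3167.
Take 1 serving of carrots: +4.0 g fiber for $0.25 (total $0.25, still need 20.0 g).
Take 3 servings of pasta: +12.0 g fiber for $1.05 (total $1.30, still need 8.0 g).
Take 0.8889 servings of black beans: +8.0 g fiber for $0.76 (total $2.06, still need 0.0 g).
Greedy by cheapest-per-g is optimal for a single linear constraint, so the minimum cost is $2.06.

$2.06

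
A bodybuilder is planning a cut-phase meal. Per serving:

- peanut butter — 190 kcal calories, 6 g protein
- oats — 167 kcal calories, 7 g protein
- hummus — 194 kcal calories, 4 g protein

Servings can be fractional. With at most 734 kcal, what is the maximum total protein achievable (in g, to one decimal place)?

Protein per kcal: oats 0.04192, peanut butter 0.03158, hummus 0.02062.
With no serving limits, spend the whole calories allowance on oats: 734 kcal / 167 kcal × 7 g = 30.8 g.

30.8 g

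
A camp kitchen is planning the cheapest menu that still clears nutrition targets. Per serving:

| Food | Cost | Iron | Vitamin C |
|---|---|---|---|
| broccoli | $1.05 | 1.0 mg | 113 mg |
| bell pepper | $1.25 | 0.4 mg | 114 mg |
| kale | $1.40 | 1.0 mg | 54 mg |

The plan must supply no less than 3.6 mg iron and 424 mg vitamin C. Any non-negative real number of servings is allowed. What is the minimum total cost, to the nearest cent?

At the optimum either one food covers both requirements or two foods hit both targets exactly; no other combination can be cheaper.
broccoli only: max(3.6/1.0, 424/113) = 3.752 servings → $3.94.
bell pepper only: max(3.6/0.4, 424/114) = 9 servings → $11.25.
kale only: max(3.6/1.0, 424/54) = 7.852 servings → $10.99.
broccoli + bell pepper with both tight: 3.5 servings and 0.25 servings → $3.99.
broccoli + kale with both targets exact would need a negative amount; discard.
bell pepper + kale with both tight: 2.485 servings and 2.606 servings → $6.75.
The minimum over all feasible corners is $3.94.

$3.94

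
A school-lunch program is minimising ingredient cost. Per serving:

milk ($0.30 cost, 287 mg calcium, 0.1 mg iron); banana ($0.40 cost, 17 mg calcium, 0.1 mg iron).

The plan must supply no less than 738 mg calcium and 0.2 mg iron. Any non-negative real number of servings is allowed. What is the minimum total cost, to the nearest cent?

$0.77

milk only: max(738/287, 0.2/0.1) = 2.571 servings → $0.77.
banana only: max(738/17, 0.2/0.1) = 43.41 servings → $17.36.
milk + banana: the both-tight solution has a negative serving — not a feasible corner.
Cheapest feasible corner: $0.77.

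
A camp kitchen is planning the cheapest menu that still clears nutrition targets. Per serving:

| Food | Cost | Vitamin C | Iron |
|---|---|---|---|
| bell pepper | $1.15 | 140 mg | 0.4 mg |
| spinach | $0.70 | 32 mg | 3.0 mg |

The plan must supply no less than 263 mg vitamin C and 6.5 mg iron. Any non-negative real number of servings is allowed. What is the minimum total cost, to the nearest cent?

Compare the cost at each extreme point of the feasible region.
bell pepper only: max(263/140, 6.5/0.4) = 16.25 servings → $18.69.
spinach only: max(263/32, 6.5/3.0) = 8.219 servings → $5.75.
bell pepper + spinach with both tight: 1.427 servings and 1.976 servings → $3.02.
Cheapest feasible corner: $3.02.

$3.02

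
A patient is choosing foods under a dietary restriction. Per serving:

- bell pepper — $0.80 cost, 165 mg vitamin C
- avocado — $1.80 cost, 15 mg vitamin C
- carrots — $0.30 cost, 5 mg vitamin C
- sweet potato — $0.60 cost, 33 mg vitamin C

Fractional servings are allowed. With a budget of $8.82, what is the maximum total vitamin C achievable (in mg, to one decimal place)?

1819.1 mg

Vitamin C per dollar: bell pepper 206.2, sweet potato 55, carrots 16.67, avocado 8.333.
With no serving limits, spend the whole cost allowance on bell pepper: $8.82 / $0.80 × 165 mg = 1819.1 mg.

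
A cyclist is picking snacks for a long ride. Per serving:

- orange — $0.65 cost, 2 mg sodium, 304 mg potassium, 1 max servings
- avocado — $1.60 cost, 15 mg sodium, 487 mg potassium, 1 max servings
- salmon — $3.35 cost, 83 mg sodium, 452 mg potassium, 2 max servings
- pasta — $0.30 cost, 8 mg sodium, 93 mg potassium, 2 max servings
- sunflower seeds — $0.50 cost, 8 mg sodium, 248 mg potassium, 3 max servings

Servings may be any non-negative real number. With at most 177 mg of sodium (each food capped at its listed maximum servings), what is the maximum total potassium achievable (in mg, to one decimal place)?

2374.5 mg

Potassium per mg sodium: orange 152, avocado 32.47, sunflower seeds 31, pasta 11.62, salmon 5.446.
Take 1 serving of orange: uses 2 mg sodium, +304.0 mg potassium (running total 304.0 mg).
Take 1 serving of avocado: uses 15 mg sodium, +487.0 mg potassium (running total 791.0 mg).
Take 3 servings of sunflower seeds: uses 24 mg sodium, +744.0 mg potassium (running total 1535.0 mg).
Take 2 servings of pasta: uses 16 mg sodium, +186.0 mg potassium (running total 1721.0 mg).
Take 1.446 servings of salmon: uses 120 mg sodium, +653.5 mg potassium (running total 2374.5 mg).
Greedy by best ratio exhausts the sodium allowance optimally: 2374.5 mg.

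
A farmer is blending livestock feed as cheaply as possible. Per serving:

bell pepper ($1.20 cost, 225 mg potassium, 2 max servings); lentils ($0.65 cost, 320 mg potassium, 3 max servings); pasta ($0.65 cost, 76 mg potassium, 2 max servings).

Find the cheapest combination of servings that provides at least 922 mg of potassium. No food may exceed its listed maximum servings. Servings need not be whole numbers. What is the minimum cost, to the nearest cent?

$1.87

Cost per mg of potassium: lentils $0.0020, bell pepper $0.0053, pasta $0.0086.
Take 2.881 servings of lentils: +922.0 mg potassium for $1.87 (total $1.87, still need 0.0 mg).
Filling from the cheapest source first is optimal under one linear minimum: $1.87.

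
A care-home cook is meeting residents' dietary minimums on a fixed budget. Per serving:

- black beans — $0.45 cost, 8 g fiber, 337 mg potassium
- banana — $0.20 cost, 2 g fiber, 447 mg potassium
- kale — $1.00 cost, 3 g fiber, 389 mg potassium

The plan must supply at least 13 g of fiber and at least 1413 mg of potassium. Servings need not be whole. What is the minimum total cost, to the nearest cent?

$0.94

At the optimum either one food covers both requirements or two foods hit both targets exactly; no other combination can be cheaper.
black beans only: max(13/8, 1413/337) = 4.193 servings → $1.89.
banana only: max(13/2, 1413/447) = 6.5 servings → $1.30.
kale only: max(13/3, 1413/389) = 4.333 servings → $4.33.
black beans + banana with both tight: 1.029 servings and 2.386 servings → $0.94.
black beans + kale with both tight: 0.3893 servings and 3.295 servings → $3.47.
banana + kale with both targets exact would need a negative amount; discard.
The minimum over all feasible corners is $0.94.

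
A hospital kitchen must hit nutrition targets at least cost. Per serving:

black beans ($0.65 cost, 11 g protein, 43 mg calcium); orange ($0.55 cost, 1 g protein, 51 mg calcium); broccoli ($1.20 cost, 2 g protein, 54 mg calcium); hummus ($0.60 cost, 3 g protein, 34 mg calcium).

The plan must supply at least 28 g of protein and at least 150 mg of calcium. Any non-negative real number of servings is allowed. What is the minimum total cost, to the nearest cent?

$2.08

With two linear requirements the optimum uses one or two foods; enumerate the corners.
black beans only: max(28/11, 150/43) = 3.488 servings → $2.27.
orange only: max(28/1, 150/51) = 28 servings → $15.40.
broccoli only: max(28/2, 150/54) = 14 servings → $16.80.
hummus only: max(28/3, 150/34) = 9.333 servings → $5.60.
black beans + orange with both tight: 2.467 servings and 0.861 servings → $2.08.
black beans + broccoli with both tight: 2.386 servings and 0.878 servings → $2.60.
black beans + hummus with both tight: 2.049 servings and 1.82 servings → $2.42.
orange + broccoli: the both-tight solution has a negative serving — not a feasible corner.
orange + hummus: intersection lies outside the first quadrant.
broccoli + hummus with both targets exact would need a negative amount; discard.
Cheapest feasible corner: $2.08.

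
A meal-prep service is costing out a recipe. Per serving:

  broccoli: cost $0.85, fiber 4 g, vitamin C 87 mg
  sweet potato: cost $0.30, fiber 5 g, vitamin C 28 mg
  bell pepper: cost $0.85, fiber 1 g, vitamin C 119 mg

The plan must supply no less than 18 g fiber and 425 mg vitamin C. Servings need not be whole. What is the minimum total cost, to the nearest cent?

$3.34

An LP optimum is at a vertex; with two nutrient constraints at most two foods are used. Check each candidate.
broccoli only: max(18/4, 425/87) = 4.885 servings → $4.15.
sweet potato only: max(18/5, 425/28) = 15.18 servings → $4.55.
bell pepper only: max(18/1, 425/119) = 18 servings → $15.30.
broccoli + sweet potato: intersection lies outside the first quadrant.
broccoli + bell pepper with both tight: 4.414 servings and 0.3445 servings → $4.04.
sweet potato + bell pepper with both tight: 3.028 servings and 2.859 servings → $3.34.
Cheapest feasible corner: $3.34.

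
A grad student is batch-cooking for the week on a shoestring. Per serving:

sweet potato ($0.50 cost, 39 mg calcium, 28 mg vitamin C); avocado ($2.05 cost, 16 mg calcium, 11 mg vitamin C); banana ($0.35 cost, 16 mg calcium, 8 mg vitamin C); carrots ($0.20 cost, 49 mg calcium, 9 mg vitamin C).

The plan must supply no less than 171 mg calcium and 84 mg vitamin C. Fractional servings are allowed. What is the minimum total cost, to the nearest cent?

$1.56

With two linear requirements the optimum uses one or two foods; enumerate the corners.
sweet potato only: max(171/39, 84/28) = 4.385 servings → $2.19.
avocado only: max(171/16, 84/11) = 10.69 servings → $21.91.
banana only: max(171/16, 84/8) = 10.69 servings → $3.74.
carrots only: max(171/49, 84/9) = 9.333 servings → $1.87.
sweet potato + avocado: intersection lies outside the first quadrant.
sweet potato + banana with both targets exact would need a negative amount; discard.
sweet potato + carrots with both tight: 2.524 servings and 1.481 servings → $1.56.
avocado + banana with both targets exact would need a negative amount; discard.
avocado + carrots with both tight: 6.524 servings and 1.359 servings → $13.65.
banana + carrots with both tight: 10.39 servings and 0.09677 servings → $3.66.
Cheapest feasible corner: $1.56.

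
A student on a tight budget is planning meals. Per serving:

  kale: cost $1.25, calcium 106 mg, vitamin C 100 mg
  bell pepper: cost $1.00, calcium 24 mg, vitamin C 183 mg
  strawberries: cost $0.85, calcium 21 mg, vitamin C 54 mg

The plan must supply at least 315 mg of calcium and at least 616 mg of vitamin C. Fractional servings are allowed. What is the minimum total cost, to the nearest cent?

$5.14

Check every corner: each single food scaled to meet both minima, and each pair solved so both constraints bind.
kale only: max(315/106, 616/100) = 6.16 servings → $7.70.
bell pepper only: max(315/24, 616/183) = 13.12 servings → $13.12.
strawberries only: max(315/21, 616/54) = 15 servings → $12.75.
kale + bell pepper with both tight: 2.522 servings and 1.988 servings → $5.14.
kale + strawberries with both tight: 1.124 servings and 9.326 servings → $9.33.
bell pepper + strawberries: the both-tight solution has a negative serving — not a feasible corner.
Cheapest feasible corner: $5.14.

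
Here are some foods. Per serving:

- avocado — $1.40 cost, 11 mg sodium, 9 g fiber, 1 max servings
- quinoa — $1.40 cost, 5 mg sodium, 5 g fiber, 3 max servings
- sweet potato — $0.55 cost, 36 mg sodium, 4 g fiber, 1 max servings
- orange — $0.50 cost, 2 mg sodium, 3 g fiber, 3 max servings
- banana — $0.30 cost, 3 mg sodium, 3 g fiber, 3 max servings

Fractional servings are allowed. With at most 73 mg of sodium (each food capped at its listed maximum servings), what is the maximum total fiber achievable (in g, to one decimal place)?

Fiber per mg sodium: orange 1.5, quinoa 1, banana 1, avocado 0.8182, sweet potato 0.1111.
Take 3 servings of orange: uses 6 mg sodium, +9.0 g fiber (running total 9.0 g).
Take 3 servings of quinoa: uses 15 mg sodium, +15.0 g fiber (running total 24.0 g).
Take 3 servings of banana: uses 9 mg sodium, +9.0 g fiber (running total 33.0 g).
Take 1 serving of avocado: uses 11 mg sodium, +9.0 g fiber (running total 42.0 g).
Take 0.8889 servings of sweet potato: uses 32 mg sodium, +3.6 g fiber (running total 45.6 g).
Filling greedily by fiber-per-mg sodium is optimal for one linear limit, giving 45.6 g.

45.6 g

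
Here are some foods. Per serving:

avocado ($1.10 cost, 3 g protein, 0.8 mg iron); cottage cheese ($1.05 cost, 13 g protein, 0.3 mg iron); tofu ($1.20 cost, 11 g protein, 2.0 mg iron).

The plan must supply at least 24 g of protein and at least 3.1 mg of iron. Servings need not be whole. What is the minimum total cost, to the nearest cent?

$2.39

The cheapest plan sits at a corner of the feasible region — with two constraints it uses at most two foods.
avocado only: max(24/3, 3.1/0.8) = 8 servings → $8.80.
cottage cheese only: max(24/13, 3.1/0.3) = 10.33 servings → $10.85.
tofu only: max(24/11, 3.1/2.0) = 2.182 servings → $2.62.
avocado + cottage cheese with both tight: 3.484 servings and 1.042 servings → $4.93.
avocado + tofu: intersection lies outside the first quadrant.
cottage cheese + tofu with both tight: 0.6123 servings and 1.458 servings → $2.39.
Cheapest feasible corner: $2.39.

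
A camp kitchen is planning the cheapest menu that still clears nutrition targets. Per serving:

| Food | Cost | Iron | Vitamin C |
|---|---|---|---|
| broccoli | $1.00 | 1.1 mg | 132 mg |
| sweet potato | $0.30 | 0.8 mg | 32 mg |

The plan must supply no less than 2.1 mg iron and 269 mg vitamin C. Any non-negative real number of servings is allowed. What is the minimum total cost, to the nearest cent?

A basic optimal solution has at most two foods positive. Try each food alone and each pair with both targets met exactly.
broccoli only: max(2.1/1.1, 269/132) = 2.038 servings → $2.04.
sweet potato only: max(2.1/0.8, 269/32) = 8.406 servings → $2.52.
broccoli + sweet potato: the both-tight solution has a negative serving — not a feasible corner.
So the least-cost plan costs $2.04.

$2.04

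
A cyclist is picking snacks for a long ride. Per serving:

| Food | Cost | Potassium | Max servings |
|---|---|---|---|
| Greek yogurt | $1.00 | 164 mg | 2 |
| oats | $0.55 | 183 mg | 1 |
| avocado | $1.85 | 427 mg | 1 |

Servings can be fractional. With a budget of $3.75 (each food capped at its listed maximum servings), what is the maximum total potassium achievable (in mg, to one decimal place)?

Potassium per dollar: oats 332.7, avocado 230.8, Greek yogurt 164.
Take 1 serving of oats: spends $0.55, +183.0 mg potassium (running total 183.0 mg).
Take 1 serving of avocado: spends $1.85, +427.0 mg potassium (running total 610.0 mg).
Take 1.35 servings of Greek yogurt: spends $1.35, +221.4 mg potassium (running total 831.4 mg).
Greedy by best ratio exhausts the cost allowance optimally: 831.4 mg.

831.4 mg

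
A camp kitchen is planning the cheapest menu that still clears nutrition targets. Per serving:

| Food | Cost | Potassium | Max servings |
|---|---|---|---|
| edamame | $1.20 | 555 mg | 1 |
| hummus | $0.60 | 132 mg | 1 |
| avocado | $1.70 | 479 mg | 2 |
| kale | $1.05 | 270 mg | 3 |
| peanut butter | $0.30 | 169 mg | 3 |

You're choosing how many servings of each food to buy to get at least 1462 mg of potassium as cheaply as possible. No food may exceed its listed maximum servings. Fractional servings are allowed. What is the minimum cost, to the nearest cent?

$3.52

Cost per mg of potassium: peanut butter $0.0018, edamame $0.0022, avocado $0.0035, kale $0.0039, hummus $0.0045.
Take 3 servings of peanut butter: +507.0 mg potassium for $0.90 (total $0.90, still need 955.0 mg).
Take 1 serving of edamame: +555.0 mg potassium for $1.20 (total $2.10, still need 400.0 mg).
Take 0.8351 servings of avocado: +400.0 mg potassium for $1.42 (total $3.52, still need 0.0 mg).
Filling from the cheapest source first is optimal under one linear minimum: $3.52.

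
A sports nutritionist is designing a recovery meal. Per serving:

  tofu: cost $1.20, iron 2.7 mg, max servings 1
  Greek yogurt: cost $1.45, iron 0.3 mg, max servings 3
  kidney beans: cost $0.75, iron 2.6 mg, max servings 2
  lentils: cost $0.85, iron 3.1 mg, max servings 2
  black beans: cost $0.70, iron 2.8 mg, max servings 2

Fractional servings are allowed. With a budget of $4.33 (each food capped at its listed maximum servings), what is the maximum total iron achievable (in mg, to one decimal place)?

16.1 mg

Iron per dollar: black beans 4, lentils 3.647, kidney beans 3.467, tofu 2.25, Greek yogurt 0.2069.
Take 2 servings of black beans: spends $1.40, +5.6 mg iron (running total 5.6 mg).
Take 2 servings of lentils: spends $1.70, +6.2 mg iron (running total 11.8 mg).
Take 1.64 servings of kidney beans: spends $1.23, +4.3 mg iron (running total 16.1 mg).
Greedy by best ratio exhausts the cost allowance optimally: 16.1 mg.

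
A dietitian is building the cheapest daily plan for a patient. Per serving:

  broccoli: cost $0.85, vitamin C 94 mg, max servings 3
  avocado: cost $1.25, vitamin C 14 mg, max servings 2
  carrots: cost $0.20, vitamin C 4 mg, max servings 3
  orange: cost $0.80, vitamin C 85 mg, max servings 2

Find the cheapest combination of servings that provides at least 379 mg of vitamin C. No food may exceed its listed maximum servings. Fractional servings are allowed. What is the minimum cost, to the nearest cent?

$3.46

Cost per mg of vitamin C: broccoli $0.0090, orange $0.0094, carrots $0.0500, avocado $0.0893.
Take 3 servings of broccoli: +282.0 mg vitamin C for $2.55 (total $2.55, still need 97.0 mg).
Take 1.141 servings of orange: +97.0 mg vitamin C for $0.91 (total $3.46, still need 0.0 mg).
Filling from the cheapest source first is optimal under one linear minimum: $3.46.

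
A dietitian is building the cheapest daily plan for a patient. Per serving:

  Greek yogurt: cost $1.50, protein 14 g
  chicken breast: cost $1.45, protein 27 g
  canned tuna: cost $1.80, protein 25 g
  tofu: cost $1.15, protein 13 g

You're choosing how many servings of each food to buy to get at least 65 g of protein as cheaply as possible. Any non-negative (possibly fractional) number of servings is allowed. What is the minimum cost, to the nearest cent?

$3.49

Cost per g of protein: chicken breast $0.0537, canned tuna $0.0720, tofu $0.0885, Greek yogurt $0.1071.
With no serving limits, use only chicken breast: 65 g / 27 g = 2.407 servings × $1.45 = $3.49.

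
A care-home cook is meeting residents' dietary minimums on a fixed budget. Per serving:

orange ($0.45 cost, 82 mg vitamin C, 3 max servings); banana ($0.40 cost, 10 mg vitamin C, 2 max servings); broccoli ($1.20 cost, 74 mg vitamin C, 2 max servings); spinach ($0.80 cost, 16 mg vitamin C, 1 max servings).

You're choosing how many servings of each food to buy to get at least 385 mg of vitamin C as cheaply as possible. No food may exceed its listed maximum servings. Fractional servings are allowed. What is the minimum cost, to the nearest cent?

$3.60

Cost per mg of vitamin C: orange $0.0055, broccoli $0.0162, banana $0.0400, spinach $0.0500.
Take 3 servings of orange: +246.0 mg vitamin C for $1.35 (total $1.35, still need 139.0 mg).
Take 1.878 servings of broccoli: +139.0 mg vitamin C for $2.25 (total $3.60, still need 0.0 mg).
Greedy by cheapest-per-mg is optimal for a single linear constraint, so the minimum cost is $3.60.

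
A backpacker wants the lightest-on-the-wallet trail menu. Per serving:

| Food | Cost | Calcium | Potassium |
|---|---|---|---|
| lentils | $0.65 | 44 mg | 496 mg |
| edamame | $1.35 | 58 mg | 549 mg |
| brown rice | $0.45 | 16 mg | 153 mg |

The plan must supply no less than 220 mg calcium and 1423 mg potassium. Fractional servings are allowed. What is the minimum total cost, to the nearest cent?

A basic optimal solution has at most two foods positive. Try each food alone and each pair with both targets met exactly.
lentils only: max(220/44, 1423/496) = 5 servings → $3.25.
edamame only: max(220/58, 1423/549) = 3.793 servings → $5.12.
brown rice only: max(220/16, 1423/153) = 13.75 servings → $6.19.
lentils + edamame with both targets exact would need a negative amount; discard.
lentils + brown rice with both targets exact would need a negative amount; discard.
edamame + brown rice: the both-tight solution has a negative serving — not a feasible corner.
So the least-cost plan costs $3.25.

$3.25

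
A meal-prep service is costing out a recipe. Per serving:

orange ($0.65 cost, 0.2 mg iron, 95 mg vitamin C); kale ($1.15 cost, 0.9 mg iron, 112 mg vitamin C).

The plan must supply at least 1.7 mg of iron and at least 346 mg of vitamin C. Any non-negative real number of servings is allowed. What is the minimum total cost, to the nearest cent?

Compare the cost at each extreme point of the feasible region.
orange only: max(1.7/0.2, 346/95) = 8.5 servings → $5.53.
kale only: max(1.7/0.9, 346/112) = 3.089 servings → $3.55.
orange + kale with both tight: 1.918 servings and 1.463 servings → $2.93.
So the least-cost plan costs $2.93.

$2.93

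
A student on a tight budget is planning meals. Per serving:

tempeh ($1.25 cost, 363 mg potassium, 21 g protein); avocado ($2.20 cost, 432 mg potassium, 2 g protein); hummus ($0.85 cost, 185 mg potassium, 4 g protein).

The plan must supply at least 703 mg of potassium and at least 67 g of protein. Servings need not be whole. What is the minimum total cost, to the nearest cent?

$3.99

Compare the cost at each extreme point of the feasible region.
tempeh only: max(703/363, 67/21) = 3.19 servings → $3.99.
avocado only: max(703/432, 67/2) = 33.5 servings → $73.70.
hummus only: max(703/185, 67/4) = 16.75 servings → $14.24.
tempeh + avocado: the both-tight solution has a negative serving — not a feasible corner.
tempeh + hummus: intersection lies outside the first quadrant.
avocado + hummus: intersection lies outside the first quadrant.
The minimum over all feasible corners is $3.99.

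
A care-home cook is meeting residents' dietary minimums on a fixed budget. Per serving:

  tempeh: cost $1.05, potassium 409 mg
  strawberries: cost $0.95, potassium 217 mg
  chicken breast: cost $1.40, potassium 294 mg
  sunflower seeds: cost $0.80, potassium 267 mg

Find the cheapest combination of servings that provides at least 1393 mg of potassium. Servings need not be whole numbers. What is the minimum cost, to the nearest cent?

$3.58

Cost per mg of potassium: tempeh $0.0026, sunflower seeds $0.0030, strawberries $0.0044, chicken breast $0.0048.
With no serving limits, use only tempeh: 1393 mg / 409 mg = 3.406 servings × $1.05 = $3.58.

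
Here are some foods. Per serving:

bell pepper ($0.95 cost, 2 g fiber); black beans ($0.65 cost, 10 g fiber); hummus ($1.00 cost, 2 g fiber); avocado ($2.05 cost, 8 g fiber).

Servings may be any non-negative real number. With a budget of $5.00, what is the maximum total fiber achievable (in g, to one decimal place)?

76.9 g

Fiber per dollar: black beans 15.38, avocado 3.902, bell pepper 2.105, hummus 2.
With no serving limits, spend the whole cost allowance on black beans: $5.00 / $0.65 × 10 g = 76.9 g.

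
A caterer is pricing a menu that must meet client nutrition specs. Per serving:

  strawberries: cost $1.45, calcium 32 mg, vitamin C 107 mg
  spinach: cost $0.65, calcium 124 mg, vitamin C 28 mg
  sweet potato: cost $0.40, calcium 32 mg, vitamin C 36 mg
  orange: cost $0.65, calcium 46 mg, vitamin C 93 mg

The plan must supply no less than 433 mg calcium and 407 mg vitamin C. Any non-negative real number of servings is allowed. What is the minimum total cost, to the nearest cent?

$3.80

An LP optimum is at a vertex; with two nutrient constraints at most two foods are used. Check each candidate.
strawberries only: max(433/32, 407/107) = 13.53 servings → $19.62.
spinach only: max(433/124, 407/28) = 14.54 servings → $9.45.
sweet potato only: max(433/32, 407/36) = 13.53 servings → $5.41.
orange only: max(433/46, 407/93) = 9.413 servings → $6.12.
strawberries + spinach with both tight: 3.099 servings and 2.692 servings → $6.24.
strawberries + sweet potato: the both-tight solution has a negative serving — not a feasible corner.
strawberries + orange with both targets exact would need a negative amount; discard.
spinach + sweet potato with both tight: 0.7186 servings and 10.75 servings → $4.77.
spinach + orange with both tight: 2.103 servings and 3.743 servings → $3.80.
sweet potato + orange: intersection lies outside the first quadrant.
So the least-cost plan costs $3.80.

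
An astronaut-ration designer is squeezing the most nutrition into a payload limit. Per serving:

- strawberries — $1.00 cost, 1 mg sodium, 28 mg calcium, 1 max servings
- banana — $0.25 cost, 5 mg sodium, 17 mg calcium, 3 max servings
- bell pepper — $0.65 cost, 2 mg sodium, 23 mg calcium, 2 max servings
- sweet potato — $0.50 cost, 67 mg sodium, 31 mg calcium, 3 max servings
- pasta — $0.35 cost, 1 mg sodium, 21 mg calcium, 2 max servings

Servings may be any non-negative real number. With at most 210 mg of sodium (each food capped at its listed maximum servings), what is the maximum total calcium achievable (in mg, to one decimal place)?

254.0 mg

Calcium per mg sodium: strawberries 28, pasta 21, bell pepper 11.5, banana 3.4, sweet potato 0.4627.
Take 1 serving of strawberries: uses 1 mg sodium, +28.0 mg calcium (running total 28.0 mg).
Take 2 servings of pasta: uses 2 mg sodium, +42.0 mg calcium (running total 70.0 mg).
Take 2 servings of bell pepper: uses 4 mg sodium, +46.0 mg calcium (running total 116.0 mg).
Take 3 servings of banana: uses 15 mg sodium, +51.0 mg calcium (running total 167.0 mg).
Take 2.806 servings of sweet potato: uses 188 mg sodium, +87.0 mg calcium (running total 254.0 mg).
Filling greedily by calcium-per-mg sodium is optimal for one linear limit, giving 254.0 mg.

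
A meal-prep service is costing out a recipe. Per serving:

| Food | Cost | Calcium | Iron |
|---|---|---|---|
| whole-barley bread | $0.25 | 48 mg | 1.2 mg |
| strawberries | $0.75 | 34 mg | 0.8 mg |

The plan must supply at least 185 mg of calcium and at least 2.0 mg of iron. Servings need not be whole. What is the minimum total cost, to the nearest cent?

Compare the cost at each extreme point of the feasible region.
whole-barley bread only: max(185/48, 2.0/1.2) = 3.854 servings → $0.96.
strawberries only: max(185/34, 2.0/0.8) = 5.441 servings → $4.08.
whole-barley bread + strawberries: intersection lies outside the first quadrant.
The minimum over all feasible corners is $0.96.

$0.96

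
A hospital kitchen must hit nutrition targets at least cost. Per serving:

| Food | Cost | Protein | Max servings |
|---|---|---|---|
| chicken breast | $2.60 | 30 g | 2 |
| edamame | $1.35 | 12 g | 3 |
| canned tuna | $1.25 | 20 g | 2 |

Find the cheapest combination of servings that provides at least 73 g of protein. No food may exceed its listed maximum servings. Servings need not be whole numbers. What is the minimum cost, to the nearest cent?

$5.36

Cost per g of protein: canned tuna $0.0625, chicken breast $0.0867, edamame $0.1125.
Take 2 servings of canned tuna: +40.0 g protein for $2.50 (total $2.50, still need 33.0 g).
Take 1.1 servings of chicken breast: +33.0 g protein for $2.86 (total $5.36, still need 0.0 g).
Greedy by cheapest-per-g is optimal for a single linear constraint, so the minimum cost is $5.36.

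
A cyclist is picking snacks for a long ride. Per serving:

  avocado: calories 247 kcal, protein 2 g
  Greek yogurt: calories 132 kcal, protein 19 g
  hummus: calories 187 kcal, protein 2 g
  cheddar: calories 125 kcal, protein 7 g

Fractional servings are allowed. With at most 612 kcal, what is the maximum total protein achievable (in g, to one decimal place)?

Protein per kcal: Greek yogurt 0.1439, cheddar 0.056, hummus 0.0107, avocado 0.008097.
With no serving limits, spend the whole calories allowance on Greek yogurt: 612 kcal / 132 kcal × 19 g = 88.1 g.

88.1 g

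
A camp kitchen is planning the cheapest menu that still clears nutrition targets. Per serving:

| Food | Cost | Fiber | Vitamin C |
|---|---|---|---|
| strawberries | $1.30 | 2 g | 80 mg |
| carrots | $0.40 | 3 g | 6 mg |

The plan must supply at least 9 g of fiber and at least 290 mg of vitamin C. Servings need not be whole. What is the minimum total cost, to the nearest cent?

Minimising a linear cost over {fiber ≥ 9, vitamin C ≥ 290, servings ≥ 0} — the optimum is at a vertex, using one or two foods.
strawberries only: max(9/2, 290/80) = 4.5 servings → $5.85.
carrots only: max(9/3, 290/6) = 48.33 servings → $19.33.
strawberries + carrots with both tight: 3.579 servings and 0.614 servings → $4.90.
Cheapest feasible corner: $4.90.

$4.90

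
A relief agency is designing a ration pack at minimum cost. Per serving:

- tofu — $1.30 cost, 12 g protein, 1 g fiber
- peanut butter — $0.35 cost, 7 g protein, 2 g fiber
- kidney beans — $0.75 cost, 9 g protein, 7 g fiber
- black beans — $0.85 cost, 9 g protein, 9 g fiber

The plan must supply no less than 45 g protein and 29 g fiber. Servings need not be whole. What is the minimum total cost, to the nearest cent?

Check every corner: each single food scaled to meet both minima, and each pair solved so both constraints bind.
tofu only: max(45/12, 29/1) = 29 servings → $37.70.
peanut butter only: max(45/7, 29/2) = 14.5 servings → $5.08.
kidney beans only: max(45/9, 29/7) = 5 servings → $3.75.
black beans only: max(45/9, 29/9) = 5 servings → $4.25.
tofu + peanut butter: the both-tight solution has a negative serving — not a feasible corner.
tofu + kidney beans with both tight: 0.72 servings and 4.04 servings → $3.97.
tofu + black beans with both tight: 1.455 servings and 3.061 servings → $4.49.
peanut butter + kidney beans with both tight: 1.742 servings and 3.645 servings → $3.34.
peanut butter + black beans with both tight: 3.2 servings and 2.511 servings → $3.25.
kidney beans + black beans: intersection lies outside the first quadrant.
The minimum over all feasible corners is $3.25.

$3.25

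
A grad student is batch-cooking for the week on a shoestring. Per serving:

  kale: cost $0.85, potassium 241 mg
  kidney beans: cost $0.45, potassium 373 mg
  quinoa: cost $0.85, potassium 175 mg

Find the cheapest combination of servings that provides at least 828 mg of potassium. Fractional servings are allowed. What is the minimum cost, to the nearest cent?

$1.00

Cost per mg of potassium: kidney beans $0.0012, kale $0.0035, quinoa $0.0049.
With no serving limits, use only kidney beans: 828 mg / 373 mg = 2.22 servings × $0.45 = $1.00.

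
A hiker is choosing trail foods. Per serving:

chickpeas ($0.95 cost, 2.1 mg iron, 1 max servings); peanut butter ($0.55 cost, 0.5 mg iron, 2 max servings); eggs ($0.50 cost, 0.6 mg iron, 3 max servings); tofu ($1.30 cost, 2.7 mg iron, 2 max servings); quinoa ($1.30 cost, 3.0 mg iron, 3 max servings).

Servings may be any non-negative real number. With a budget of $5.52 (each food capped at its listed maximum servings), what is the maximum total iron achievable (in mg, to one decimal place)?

12.5 mg

Iron per dollar: quinoa 2.308, chickpeas 2.211, tofu 2.077, eggs 1.2, peanut butter 0.9091.
Take 3 servings of quinoa: spends $3.90, +9.0 mg iron (running total 9.0 mg).
Take 1 serving of chickpeas: spends $0.95, +2.1 mg iron (running total 11.1 mg).
Take 0.5154 servings of tofu: spends $0.67, +1.4 mg iron (running total 12.5 mg).
Greedy by best ratio exhausts the cost allowance optimally: 12.5 mg.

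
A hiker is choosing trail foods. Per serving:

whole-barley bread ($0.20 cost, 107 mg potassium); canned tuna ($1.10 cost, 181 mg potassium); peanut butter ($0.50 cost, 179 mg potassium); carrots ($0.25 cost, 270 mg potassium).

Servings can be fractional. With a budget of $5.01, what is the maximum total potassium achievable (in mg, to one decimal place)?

5410.8 mg

Potassium per dollar: carrots 1080, whole-barley bread 535, peanut butter 358, canned tuna 164.5.
With no serving limits, spend the whole cost allowance on carrots: $5.01 / $0.25 × 270 mg = 5410.8 mg.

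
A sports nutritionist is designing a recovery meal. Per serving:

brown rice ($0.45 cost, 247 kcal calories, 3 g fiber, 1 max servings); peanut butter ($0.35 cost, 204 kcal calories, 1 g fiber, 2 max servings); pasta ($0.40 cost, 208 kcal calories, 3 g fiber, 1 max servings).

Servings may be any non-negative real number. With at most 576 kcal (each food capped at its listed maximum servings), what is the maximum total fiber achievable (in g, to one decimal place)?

6.6 g

Fiber per kcal: pasta 0.01442, brown rice 0.01215, peanut butter 0.004902.
Take 1 serving of pasta: uses 208 kcal, +3.0 g fiber (running total 3.0 g).
Take 1 serving of brown rice: uses 247 kcal, +3.0 g fiber (running total 6.0 g).
Take 0.5931 servings of peanut butter: uses 121 kcal, +0.6 g fiber (running total 6.6 g).
Greedy by best ratio exhausts the calories allowance optimally: 6.6 g.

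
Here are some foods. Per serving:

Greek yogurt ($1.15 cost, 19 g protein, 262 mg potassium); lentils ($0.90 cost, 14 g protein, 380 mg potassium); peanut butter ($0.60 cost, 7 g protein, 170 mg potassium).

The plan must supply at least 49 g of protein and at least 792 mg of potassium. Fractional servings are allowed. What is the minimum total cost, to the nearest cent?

$3.00

For a min-cost LP with two ≥-constraints, a basic feasible solution has at most two positive variables.
Greek yogurt only: max(49/19, 792/262) = 3.023 servings → $3.48.
lentils only: max(49/14, 792/380) = 3.5 servings → $3.15.
peanut butter only: max(49/7, 792/170) = 7 servings → $4.20.
Greek yogurt + lentils with both tight: 2.12 servings and 0.6222 servings → $3.00.
Greek yogurt + peanut butter with both tight: 1.996 servings and 1.583 servings → $3.24.
lentils + peanut butter: the both-tight solution has a negative serving — not a feasible corner.
The minimum over all feasible corners is $3.00.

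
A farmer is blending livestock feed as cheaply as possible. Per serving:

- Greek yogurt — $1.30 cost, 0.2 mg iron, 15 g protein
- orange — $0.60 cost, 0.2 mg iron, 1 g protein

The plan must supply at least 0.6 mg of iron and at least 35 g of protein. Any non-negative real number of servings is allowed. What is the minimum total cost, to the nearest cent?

$3.40

This is a tiny linear program; its minimum lies at a vertex of the feasible set. List the vertices and price them.
Greek yogurt only: max(0.6/0.2, 35/15) = 3 servings → $3.90.
orange only: max(0.6/0.2, 35/1) = 35 servings → $21.00.
Greek yogurt + orange with both tight: 2.286 servings and 0.7143 servings → $3.40.
The minimum over all feasible corners is $3.40.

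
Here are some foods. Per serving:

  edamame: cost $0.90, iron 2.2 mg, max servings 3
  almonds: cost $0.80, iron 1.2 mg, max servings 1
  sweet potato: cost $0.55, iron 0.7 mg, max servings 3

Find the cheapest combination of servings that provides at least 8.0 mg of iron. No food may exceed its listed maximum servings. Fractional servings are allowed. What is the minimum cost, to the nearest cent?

$3.66

Cost per mg of iron: edamame $0.4091, almonds $0.6667, sweet potato $0.7857.
Take 3 servings of edamame: +6.6 mg iron for $2.70 (total $2.70, still need 1.4 mg).
Take 1 serving of almonds: +1.2 mg iron for $0.80 (total $3.50, still need 0.2 mg).
Take 0.2857 servings of sweet potato: +0.2 mg iron for $0.16 (total $3.66, still need 0.0 mg).
Greedy by cheapest-per-mg is optimal for a single linear constraint, so the minimum cost is $3.66.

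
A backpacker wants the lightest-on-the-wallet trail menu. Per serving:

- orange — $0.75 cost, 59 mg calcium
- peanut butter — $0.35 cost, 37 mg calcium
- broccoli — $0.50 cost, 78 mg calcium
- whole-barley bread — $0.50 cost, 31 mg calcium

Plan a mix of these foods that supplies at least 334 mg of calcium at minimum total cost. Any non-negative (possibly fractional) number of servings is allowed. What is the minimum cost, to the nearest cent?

$2.14

Cost per mg of calcium: broccoli $0.0064, peanut butter $0.0095, orange $0.0127, whole-barley bread $0.0161.
With no serving limits, use only broccoli: 334 mg / 78 mg = 4.282 servings × $0.50 = $2.14.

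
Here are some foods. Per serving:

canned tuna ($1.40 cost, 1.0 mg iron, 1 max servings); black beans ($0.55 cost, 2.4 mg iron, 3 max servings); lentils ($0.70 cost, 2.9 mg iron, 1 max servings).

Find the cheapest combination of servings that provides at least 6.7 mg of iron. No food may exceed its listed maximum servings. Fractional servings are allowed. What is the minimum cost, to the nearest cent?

$1.54

Cost per mg of iron: black beans $0.2292, lentils $0.2414, canned tuna $1.4000.
Take 2.792 servings of black beans: +6.7 mg iron for $1.54 (total $1.54, still need 0.0 mg).
Greedy by cheapest-per-mg is optimal for a single linear constraint, so the minimum cost is $1.54.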